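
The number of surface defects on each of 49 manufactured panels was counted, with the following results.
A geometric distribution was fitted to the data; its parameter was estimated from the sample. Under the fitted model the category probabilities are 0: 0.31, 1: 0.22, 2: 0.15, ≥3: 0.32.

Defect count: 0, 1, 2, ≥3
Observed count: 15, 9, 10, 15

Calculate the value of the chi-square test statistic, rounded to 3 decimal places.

1.281

Expected counts E_i = n·p_i: 49×0.31 = 15.19, 49×0.22 = 10.78, 49×0.15 = 7.35, 49×0.32 = 15.68.
χ² = (15−15.19)²/15.19 + (9−10.78)²/10.78 + (10−7.35)²/7.35 + (15−15.68)²/15.68
   = 0.0024 + 0.2939 + 0.9554 + 0.0295
Sum = 1.281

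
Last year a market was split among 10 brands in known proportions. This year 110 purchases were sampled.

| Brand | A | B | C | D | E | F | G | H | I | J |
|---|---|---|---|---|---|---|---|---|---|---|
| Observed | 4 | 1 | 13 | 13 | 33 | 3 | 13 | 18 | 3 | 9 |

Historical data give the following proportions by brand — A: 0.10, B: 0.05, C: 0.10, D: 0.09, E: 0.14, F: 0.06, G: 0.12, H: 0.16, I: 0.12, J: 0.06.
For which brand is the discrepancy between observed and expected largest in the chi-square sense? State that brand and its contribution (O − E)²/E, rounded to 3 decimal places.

Expected counts E_i = n·p_i: 110×0.10 = 11, 110×0.05 = 5.5, 110×0.10 = 11, 110×0.09 = 9.9, 110×0.14 = 15.4, 110×0.06 = 6.6, 110×0.12 = 13.2, 110×0.16 = 17.6, 110×0.12 = 13.2, 110×0.06 = 6.6.
χ² = (4−11)²/11 + (1−5.5)²/5.5 + (13−11)²/11 + (13−9.9)²/9.9 + (33−15.4)²/15.4 + (3−6.6)²/6.6 + (13−13.2)²/13.2 + (18−17.6)²/17.6 + (3−13.2)²/13.2 + (9−6.6)²/6.6
   = 4.4545 + 3.6818 + 0.3636 + 0.9707 + 20.1143 + 1.9636 + 0.0030 + 0.0091 + 7.8818 + 0.8727
The largest term is for E: 20.114.

E, 20.114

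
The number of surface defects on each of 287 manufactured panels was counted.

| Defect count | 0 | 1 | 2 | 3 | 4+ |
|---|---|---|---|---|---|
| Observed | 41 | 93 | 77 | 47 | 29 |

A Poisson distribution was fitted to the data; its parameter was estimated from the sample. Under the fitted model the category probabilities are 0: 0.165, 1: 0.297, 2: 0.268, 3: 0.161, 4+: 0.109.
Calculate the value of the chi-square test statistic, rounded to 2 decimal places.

Expected counts E_i = n·p_i: 287×0.165 = 47.355, 287×0.297 = 85.239, 287×0.268 = 76.916, 287×0.161 = 46.207, 287×0.109 = 31.283.
0: (41 − 47.355)²/47.355 = 40.386025/47.355 = 0.853
1: (93 − 85.239)²/85.239 = 60.233121/85.239 = 0.707
2: (77 − 76.916)²/76.916 = 0.007056/76.916 = 0.000
3: (47 − 46.207)²/46.207 = 0.628849/46.207 = 0.014
4+: (29 − 31.283)²/31.283 = 5.212089/31.283 = 0.167
Sum = 1.74

1.74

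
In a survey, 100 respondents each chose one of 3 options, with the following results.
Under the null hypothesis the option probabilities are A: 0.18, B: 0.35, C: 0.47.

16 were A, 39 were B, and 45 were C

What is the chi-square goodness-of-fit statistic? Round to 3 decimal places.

Expected counts E_i = n·p_i: 100×0.18 = 18, 100×0.35 = 35, 100×0.47 = 47.
cat         O        E   (O−E)²/E
A          16       18     0.2222
B          39       35     0.4571
C          45       47     0.0851
Sum = 0.764

0.764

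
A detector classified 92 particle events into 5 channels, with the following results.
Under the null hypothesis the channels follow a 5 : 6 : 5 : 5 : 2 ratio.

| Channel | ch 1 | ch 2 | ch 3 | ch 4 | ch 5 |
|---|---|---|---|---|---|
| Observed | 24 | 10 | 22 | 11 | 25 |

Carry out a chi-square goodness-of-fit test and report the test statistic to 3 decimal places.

Ratio total = 23. Expected counts: 92×5/23 = 20, 92×6/23 = 24, 92×5/23 = 20, 92×5/23 = 20, 92×2/23 = 8.
ch 1: (24 − 20)²/20 = 16/20 = 0.8000
ch 2: (10 − 24)²/24 = 196/24 = 8.1667
ch 3: (22 − 20)²/20 = 4/20 = 0.2000
ch 4: (11 − 20)²/20 = 81/20 = 4.0500
ch 5: (25 − 8)²/8 = 289/8 = 36.1250
Sum = 49.342

49.342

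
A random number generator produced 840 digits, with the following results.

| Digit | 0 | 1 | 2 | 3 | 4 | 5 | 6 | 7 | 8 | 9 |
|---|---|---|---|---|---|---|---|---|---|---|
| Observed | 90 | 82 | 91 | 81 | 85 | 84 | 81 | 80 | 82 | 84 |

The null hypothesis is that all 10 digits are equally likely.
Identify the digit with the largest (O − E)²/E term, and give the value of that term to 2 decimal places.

2, 0.58

Expected count for each of the 10 categories: 840/10 = 84.
cat         O        E   (O−E)²/E
0          90       84      0.429
1          82       84      0.048
2          91       84      0.583
3          81       84      0.107
4          85       84      0.012
5          84       84      0.000
6          81       84      0.107
7          80       84      0.190
8          82       84      0.048
9          84       84      0.000
The largest term is for 2: 0.58.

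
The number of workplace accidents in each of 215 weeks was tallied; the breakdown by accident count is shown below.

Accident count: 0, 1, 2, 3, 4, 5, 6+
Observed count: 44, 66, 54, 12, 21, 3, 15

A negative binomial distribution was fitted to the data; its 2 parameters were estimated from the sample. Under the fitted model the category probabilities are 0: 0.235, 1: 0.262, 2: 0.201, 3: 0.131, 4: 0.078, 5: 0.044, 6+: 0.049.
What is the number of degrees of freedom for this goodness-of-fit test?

There are k = 7 categories and 2 parameters estimated from the data, so df = 7 − 1 − 2 = 4.

4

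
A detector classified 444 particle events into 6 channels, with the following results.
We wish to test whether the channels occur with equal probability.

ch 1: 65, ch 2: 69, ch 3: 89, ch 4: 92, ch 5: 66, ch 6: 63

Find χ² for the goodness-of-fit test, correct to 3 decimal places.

11.351

Under H₀ each category has probability 1/6, so each expected count is 444/6 = 74.
χ² = (65−74)²/74 + (69−74)²/74 + (89−74)²/74 + (92−74)²/74 + (66−74)²/74 + (63−74)²/74
   = 1.0946 + 0.3378 + 3.0405 + 4.3784 + 0.8649 + 1.6351
Sum = 11.351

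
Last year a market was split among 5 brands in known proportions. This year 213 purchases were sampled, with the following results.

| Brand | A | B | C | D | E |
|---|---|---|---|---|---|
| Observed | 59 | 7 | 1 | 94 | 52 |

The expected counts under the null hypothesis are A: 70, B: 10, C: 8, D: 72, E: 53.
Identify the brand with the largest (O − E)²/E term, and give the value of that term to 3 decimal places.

A: (59 − 70)²/70 = 121/70 = 1.7286
B: (7 − 10)²/10 = 9/10 = 0.9000
C: (1 − 8)²/8 = 49/8 = 6.1250
D: (94 − 72)²/72 = 484/72 = 6.7222
E: (52 − 53)²/53 = 1/53 = 0.0189
The largest term is for D: 6.722.

D, 6.722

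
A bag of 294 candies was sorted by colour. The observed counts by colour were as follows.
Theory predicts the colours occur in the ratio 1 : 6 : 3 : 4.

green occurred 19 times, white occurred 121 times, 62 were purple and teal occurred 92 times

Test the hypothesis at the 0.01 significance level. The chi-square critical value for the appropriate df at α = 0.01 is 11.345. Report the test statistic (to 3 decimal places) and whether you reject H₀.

1.167; do not reject

Ratio total = 14. Expected counts: 294×1/14 = 21, 294×6/14 = 126, 294×3/14 = 63, 294×4/14 = 84.
χ² = (19−21)²/21 + (121−126)²/126 + (62−63)²/63 + (92−84)²/84
   = 0.1905 + 0.1984 + 0.0159 + 0.7619
Sum = 1.167
df = 3. Since 1.167 < 11.345, we do not reject H₀.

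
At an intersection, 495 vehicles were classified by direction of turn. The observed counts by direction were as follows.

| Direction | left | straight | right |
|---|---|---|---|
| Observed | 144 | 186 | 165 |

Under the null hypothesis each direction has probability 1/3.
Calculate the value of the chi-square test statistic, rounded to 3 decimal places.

Expected count for each of the 3 categories: 495/3 = 165.
cat           O        E   (O−E)²/E
left        144      165     2.6727
straight    186      165     2.6727
right       165      165     0.0000
Sum = 5.345

5.345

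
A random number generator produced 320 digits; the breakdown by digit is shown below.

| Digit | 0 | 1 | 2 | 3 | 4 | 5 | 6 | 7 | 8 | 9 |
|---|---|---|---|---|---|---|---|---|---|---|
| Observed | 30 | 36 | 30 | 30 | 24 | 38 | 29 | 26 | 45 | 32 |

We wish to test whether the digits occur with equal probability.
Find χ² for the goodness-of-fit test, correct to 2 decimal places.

10.69

Under H₀ each category has probability 1/10, so each expected count is 320/10 = 32.
cat         O        E   (O−E)²/E
0          30       32      0.125
1          36       32      0.500
2          30       32      0.125
3          30       32      0.125
4          24       32      2.000
5          38       32      1.125
6          29       32      0.281
7          26       32      1.125
8          45       32      5.281
9          32       32      0.000
Sum = 10.69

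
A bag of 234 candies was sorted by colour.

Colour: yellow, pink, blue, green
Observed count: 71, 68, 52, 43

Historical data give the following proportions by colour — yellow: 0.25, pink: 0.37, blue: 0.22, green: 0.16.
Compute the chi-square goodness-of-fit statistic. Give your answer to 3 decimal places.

7.489

Expected counts E_i = n·p_i: 234×0.25 = 58.5, 234×0.37 = 86.58, 234×0.22 = 51.48, 234×0.16 = 37.44.
yellow: (71 − 58.5)²/58.5 = 156.25/58.5 = 2.6709
pink: (68 − 86.58)²/86.58 = 345.2164/86.58 = 3.9873
blue: (52 − 51.48)²/51.48 = 0.2704/51.48 = 0.0053
green: (43 − 37.44)²/37.44 = 30.9136/37.44 = 0.8257
Sum = 7.489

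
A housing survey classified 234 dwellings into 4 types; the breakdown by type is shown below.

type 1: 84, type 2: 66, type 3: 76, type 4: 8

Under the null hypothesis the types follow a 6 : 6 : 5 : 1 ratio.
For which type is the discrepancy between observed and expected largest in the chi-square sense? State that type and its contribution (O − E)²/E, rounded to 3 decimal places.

type 4, 1.923

Ratio total = 18. Expected counts: 234×6/18 = 78, 234×6/18 = 78, 234×5/18 = 65, 234×1/18 = 13.
type 1: (84 − 78)²/78 = 36/78 = 0.4615
type 2: (66 − 78)²/78 = 144/78 = 1.8462
type 3: (76 − 65)²/65 = 121/65 = 1.8615
type 4: (8 − 13)²/13 = 25/13 = 1.9231
The largest term is for type 4: 1.923.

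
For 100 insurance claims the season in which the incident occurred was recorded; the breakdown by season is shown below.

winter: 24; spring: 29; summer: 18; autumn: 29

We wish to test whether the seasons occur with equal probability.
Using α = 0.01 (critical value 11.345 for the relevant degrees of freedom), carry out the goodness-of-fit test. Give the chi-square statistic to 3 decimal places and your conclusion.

Under H₀ each category has probability 1/4, so each expected count is 100/4 = 25.
winter: (24 − 25)²/25 = 1/25 = 0.0400
spring: (29 − 25)²/25 = 16/25 = 0.6400
summer: (18 − 25)²/25 = 49/25 = 1.9600
autumn: (29 − 25)²/25 = 16/25 = 0.6400
Sum = 3.280
df = 3. Since 3.280 < 11.345, we do not reject H₀.

3.280; do not reject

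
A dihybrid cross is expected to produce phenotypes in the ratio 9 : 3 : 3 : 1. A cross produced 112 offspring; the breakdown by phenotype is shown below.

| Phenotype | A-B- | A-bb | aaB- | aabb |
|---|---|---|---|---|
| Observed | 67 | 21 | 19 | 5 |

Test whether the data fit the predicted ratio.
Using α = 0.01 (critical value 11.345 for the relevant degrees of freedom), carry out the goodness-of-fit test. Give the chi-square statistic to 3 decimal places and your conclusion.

1.016; do not reject

Ratio total = 16. Expected counts: 112×9/16 = 63, 112×3/16 = 21, 112×3/16 = 21, 112×1/16 = 7.
A-B-: (67 − 63)²/63 = 16/63 = 0.2540
A-bb: (21 − 21)²/21 = 0/21 = 0.0000
aaB-: (19 − 21)²/21 = 4/21 = 0.1905
aabb: (5 − 7)²/7 = 4/7 = 0.5714
Sum = 1.016
df = 3. Since 1.016 < 11.345, we do not reject H₀.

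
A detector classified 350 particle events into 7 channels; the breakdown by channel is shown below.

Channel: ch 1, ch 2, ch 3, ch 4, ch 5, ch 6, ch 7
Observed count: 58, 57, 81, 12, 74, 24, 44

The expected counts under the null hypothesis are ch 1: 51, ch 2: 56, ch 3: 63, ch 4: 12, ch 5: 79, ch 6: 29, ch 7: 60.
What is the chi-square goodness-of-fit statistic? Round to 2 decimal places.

11.57

ch 1: (58 − 51)²/51 = 49/51 = 0.961
ch 2: (57 − 56)²/56 = 1/56 = 0.018
ch 3: (81 − 63)²/63 = 324/63 = 5.143
ch 4: (12 − 12)²/12 = 0/12 = 0.000
ch 5: (74 − 79)²/79 = 25/79 = 0.316
ch 6: (24 − 29)²/29 = 25/29 = 0.862
ch 7: (44 − 60)²/60 = 256/60 = 4.267
Sum = 11.57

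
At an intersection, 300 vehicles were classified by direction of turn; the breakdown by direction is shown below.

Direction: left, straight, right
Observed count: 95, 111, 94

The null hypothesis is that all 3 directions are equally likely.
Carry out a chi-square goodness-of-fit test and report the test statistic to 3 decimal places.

1.820

Under H₀ each category has probability 1/3, so each expected count is 300/3 = 100.
χ² = (95−100)²/100 + (111−100)²/100 + (94−100)²/100
   = 0.2500 + 1.2100 + 0.3600
Sum = 1.820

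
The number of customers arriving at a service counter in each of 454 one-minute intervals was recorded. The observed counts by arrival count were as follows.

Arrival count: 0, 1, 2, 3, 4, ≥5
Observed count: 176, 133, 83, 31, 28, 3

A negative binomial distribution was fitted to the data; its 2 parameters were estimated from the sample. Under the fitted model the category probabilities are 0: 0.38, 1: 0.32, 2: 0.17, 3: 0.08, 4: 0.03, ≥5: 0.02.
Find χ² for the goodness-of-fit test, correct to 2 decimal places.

21.58

Expected counts E_i = n·p_i: 454×0.38 = 172.52, 454×0.32 = 145.28, 454×0.17 = 77.18, 454×0.08 = 36.32, 454×0.03 = 13.62, 454×0.02 = 9.08.
0: (176 − 172.52)²/172.52 = 12.1104/172.52 = 0.070
1: (133 − 145.28)²/145.28 = 150.7984/145.28 = 1.038
2: (83 − 77.18)²/77.18 = 33.8724/77.18 = 0.439
3: (31 − 36.32)²/36.32 = 28.3024/36.32 = 0.779
4: (28 − 13.62)²/13.62 = 206.7844/13.62 = 15.182
≥5: (3 − 9.08)²/9.08 = 36.9664/9.08 = 4.071
Sum = 21.58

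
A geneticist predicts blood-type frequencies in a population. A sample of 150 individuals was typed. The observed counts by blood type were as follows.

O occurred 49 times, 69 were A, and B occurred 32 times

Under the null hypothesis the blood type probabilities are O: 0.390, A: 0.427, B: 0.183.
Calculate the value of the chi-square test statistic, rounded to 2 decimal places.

Expected counts E_i = n·p_i: 150×0.390 = 58.5, 150×0.427 = 64.05, 150×0.183 = 27.45.
cat         O        E   (O−E)²/E
O          49     58.5      1.543
A          69    64.05      0.383
B          32    27.45      0.754
Sum = 2.68

2.68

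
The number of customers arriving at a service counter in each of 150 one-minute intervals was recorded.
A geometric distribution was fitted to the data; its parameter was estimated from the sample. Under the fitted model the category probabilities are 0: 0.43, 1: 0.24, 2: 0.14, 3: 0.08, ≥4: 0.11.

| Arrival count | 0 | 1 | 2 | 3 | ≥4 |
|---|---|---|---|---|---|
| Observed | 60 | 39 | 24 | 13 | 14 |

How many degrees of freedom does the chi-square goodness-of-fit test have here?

There are k = 5 categories and 1 parameter estimated from the data, so df = 5 − 1 − 1 = 3.

3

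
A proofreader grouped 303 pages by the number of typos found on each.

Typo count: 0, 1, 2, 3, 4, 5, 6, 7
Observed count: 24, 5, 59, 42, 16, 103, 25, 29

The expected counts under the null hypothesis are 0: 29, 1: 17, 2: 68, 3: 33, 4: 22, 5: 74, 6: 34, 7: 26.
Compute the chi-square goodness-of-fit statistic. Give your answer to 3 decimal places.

28.708

χ² = (24−29)²/29 + (5−17)²/17 + (59−68)²/68 + (42−33)²/33 + (16−22)²/22 + (103−74)²/74 + (25−34)²/34 + (29−26)²/26
   = 0.8621 + 8.4706 + 1.1912 + 2.4545 + 1.6364 + 11.3649 + 2.3824 + 0.3462
Sum = 28.708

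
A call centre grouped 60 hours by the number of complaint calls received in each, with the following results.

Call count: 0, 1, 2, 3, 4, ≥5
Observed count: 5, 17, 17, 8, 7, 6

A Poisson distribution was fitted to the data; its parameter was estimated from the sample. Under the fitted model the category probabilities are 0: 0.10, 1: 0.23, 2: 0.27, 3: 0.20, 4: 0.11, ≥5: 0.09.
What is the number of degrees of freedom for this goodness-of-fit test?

There are k = 6 categories and 1 parameter estimated from the data, so df = 6 − 1 − 1 = 4.

4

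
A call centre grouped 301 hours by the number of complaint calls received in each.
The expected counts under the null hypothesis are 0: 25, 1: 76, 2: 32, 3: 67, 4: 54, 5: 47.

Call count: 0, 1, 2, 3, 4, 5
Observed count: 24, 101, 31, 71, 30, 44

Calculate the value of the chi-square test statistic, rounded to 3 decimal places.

0: (24 − 25)²/25 = 1/25 = 0.0400
1: (101 − 76)²/76 = 625/76 = 8.2237
2: (31 − 32)²/32 = 1/32 = 0.0313
3: (71 − 67)²/67 = 16/67 = 0.2388
4: (30 − 54)²/54 = 576/54 = 10.6667
5: (44 − 47)²/47 = 9/47 = 0.1915
Sum = 19.392

19.392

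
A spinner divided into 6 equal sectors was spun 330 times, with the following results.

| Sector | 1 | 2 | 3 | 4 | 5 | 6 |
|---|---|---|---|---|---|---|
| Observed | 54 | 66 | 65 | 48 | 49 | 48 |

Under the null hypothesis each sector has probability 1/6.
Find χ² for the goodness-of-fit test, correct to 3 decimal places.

6.473

Under H₀ each category has probability 1/6, so each expected count is 330/6 = 55.
1: (54 − 55)²/55 = 1/55 = 0.0182
2: (66 − 55)²/55 = 121/55 = 2.2000
3: (65 − 55)²/55 = 100/55 = 1.8182
4: (48 − 55)²/55 = 49/55 = 0.8909
5: (49 − 55)²/55 = 36/55 = 0.6545
6: (48 − 55)²/55 = 49/55 = 0.8909
Sum = 6.473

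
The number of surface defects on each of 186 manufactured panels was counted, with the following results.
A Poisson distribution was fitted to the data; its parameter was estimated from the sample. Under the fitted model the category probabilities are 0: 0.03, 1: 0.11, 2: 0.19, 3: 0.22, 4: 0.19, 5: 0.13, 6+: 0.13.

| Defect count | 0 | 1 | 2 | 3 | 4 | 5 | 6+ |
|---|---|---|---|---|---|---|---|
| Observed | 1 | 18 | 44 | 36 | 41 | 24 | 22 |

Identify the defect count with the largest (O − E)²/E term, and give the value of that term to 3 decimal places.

Expected counts E_i = n·p_i: 186×0.03 = 5.58, 186×0.11 = 20.46, 186×0.19 = 35.34, 186×0.22 = 40.92, 186×0.19 = 35.34, 186×0.13 = 24.18, 186×0.13 = 24.18.
cat         O        E   (O−E)²/E
0           1     5.58     3.7592
1          18    20.46     0.2958
2          44    35.34     2.1221
3          36    40.92     0.5916
4          41    35.34     0.9065
5          24    24.18     0.0013
6+         22    24.18     0.1965
The largest term is for 0: 3.759.

0, 3.759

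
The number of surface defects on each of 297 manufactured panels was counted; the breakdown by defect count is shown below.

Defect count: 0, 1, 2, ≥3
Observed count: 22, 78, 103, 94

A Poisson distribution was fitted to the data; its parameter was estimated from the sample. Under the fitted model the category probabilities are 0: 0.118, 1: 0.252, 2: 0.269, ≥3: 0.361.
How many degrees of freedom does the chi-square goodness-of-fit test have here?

2

There are k = 4 categories and 1 parameter estimated from the data, so df = 4 − 1 − 1 = 2.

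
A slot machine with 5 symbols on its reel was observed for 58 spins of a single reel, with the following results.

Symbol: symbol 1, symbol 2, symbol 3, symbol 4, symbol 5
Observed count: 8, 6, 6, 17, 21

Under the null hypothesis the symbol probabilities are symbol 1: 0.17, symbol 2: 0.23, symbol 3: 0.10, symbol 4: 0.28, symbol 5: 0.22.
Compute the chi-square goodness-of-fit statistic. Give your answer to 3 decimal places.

9.753

Expected counts E_i = n·p_i: 58×0.17 = 9.86, 58×0.23 = 13.34, 58×0.10 = 5.8, 58×0.28 = 16.24, 58×0.22 = 12.76.
χ² = (8−9.86)²/9.86 + (6−13.34)²/13.34 + (6−5.8)²/5.8 + (17−16.24)²/16.24 + (21−12.76)²/12.76
   = 0.3509 + 4.0387 + 0.0069 + 0.0356 + 5.3211
Sum = 9.753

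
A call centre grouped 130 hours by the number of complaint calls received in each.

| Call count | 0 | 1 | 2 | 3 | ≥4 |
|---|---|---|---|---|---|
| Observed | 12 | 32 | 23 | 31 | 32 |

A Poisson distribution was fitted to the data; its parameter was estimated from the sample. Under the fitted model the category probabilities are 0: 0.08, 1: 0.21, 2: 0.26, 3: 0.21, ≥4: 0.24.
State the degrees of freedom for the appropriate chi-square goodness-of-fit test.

3

There are k = 5 categories and 1 parameter estimated from the data, so df = 5 − 1 − 1 = 3.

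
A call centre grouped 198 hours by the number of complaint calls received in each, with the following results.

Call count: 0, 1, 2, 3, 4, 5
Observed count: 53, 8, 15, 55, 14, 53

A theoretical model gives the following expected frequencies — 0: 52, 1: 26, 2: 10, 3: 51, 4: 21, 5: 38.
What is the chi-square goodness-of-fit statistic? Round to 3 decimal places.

23.549

χ² = (53−52)²/52 + (8−26)²/26 + (15−10)²/10 + (55−51)²/51 + (14−21)²/21 + (53−38)²/38
   = 0.0192 + 12.4615 + 2.5000 + 0.3137 + 2.3333 + 5.9211
Sum = 23.549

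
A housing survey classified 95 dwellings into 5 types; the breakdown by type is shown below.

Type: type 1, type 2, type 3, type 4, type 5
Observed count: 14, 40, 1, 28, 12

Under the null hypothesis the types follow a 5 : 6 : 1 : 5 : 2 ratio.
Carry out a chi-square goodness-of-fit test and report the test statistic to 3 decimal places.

Ratio total = 19. Expected counts: 95×5/19 = 25, 95×6/19 = 30, 95×1/19 = 5, 95×5/19 = 25, 95×2/19 = 10.
type 1: (14 − 25)²/25 = 121/25 = 4.8400
type 2: (40 − 30)²/30 = 100/30 = 3.3333
type 3: (1 − 5)²/5 = 16/5 = 3.2000
type 4: (28 − 25)²/25 = 9/25 = 0.3600
type 5: (12 − 10)²/10 = 4/10 = 0.4000
Sum = 12.133

12.133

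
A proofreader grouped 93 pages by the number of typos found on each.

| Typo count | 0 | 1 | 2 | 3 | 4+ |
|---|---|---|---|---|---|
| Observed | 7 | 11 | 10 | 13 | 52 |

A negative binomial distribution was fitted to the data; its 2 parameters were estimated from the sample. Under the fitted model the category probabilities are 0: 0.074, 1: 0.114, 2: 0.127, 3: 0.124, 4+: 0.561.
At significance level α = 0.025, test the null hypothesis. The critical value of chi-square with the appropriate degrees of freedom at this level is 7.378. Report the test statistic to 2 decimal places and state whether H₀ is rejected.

Expected counts E_i = n·p_i: 93×0.074 = 6.882, 93×0.114 = 10.602, 93×0.127 = 11.811, 93×0.124 = 11.532, 93×0.561 = 52.173.
χ² = (7−6.882)²/6.882 + (11−10.602)²/10.602 + (10−11.811)²/11.811 + (13−11.532)²/11.532 + (52−52.173)²/52.173
   = 0.002 + 0.015 + 0.278 + 0.187 + 0.001
Sum = 0.48
df = 2. Since 0.48 < 7.378, we do not reject H₀.

0.48; do not reject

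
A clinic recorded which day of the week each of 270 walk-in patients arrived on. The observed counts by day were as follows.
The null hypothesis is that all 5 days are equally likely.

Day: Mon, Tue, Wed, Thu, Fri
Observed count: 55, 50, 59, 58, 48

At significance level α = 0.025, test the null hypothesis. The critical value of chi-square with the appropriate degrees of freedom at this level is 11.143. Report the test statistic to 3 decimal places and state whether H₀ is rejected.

1.741; do not reject

Expected count for each of the 5 categories: 270/5 = 54.
cat         O        E   (O−E)²/E
Mon        55       54     0.0185
Tue        50       54     0.2963
Wed        59       54     0.4630
Thu        58       54     0.2963
Fri        48       54     0.6667
Sum = 1.741
df = 4. Since 1.741 < 11.143, we do not reject H₀.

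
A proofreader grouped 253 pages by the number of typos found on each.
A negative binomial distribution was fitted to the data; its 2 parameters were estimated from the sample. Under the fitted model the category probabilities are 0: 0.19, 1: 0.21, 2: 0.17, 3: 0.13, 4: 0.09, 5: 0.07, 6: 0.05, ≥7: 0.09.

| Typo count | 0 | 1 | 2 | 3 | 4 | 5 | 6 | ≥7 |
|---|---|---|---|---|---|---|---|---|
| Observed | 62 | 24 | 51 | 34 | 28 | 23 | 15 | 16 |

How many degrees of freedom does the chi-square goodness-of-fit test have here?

5

There are k = 8 categories and 2 parameters estimated from the data, so df = 8 − 1 − 2 = 5.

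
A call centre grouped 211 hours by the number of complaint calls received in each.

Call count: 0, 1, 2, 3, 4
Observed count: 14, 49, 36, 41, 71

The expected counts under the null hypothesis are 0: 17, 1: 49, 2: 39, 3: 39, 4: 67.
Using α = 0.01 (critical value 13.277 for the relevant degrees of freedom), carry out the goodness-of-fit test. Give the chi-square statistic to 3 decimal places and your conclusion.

0: (14 − 17)²/17 = 9/17 = 0.5294
1: (49 − 49)²/49 = 0/49 = 0.0000
2: (36 − 39)²/39 = 9/39 = 0.2308
3: (41 − 39)²/39 = 4/39 = 0.1026
4: (71 − 67)²/67 = 16/67 = 0.2388
Sum = 1.102
df = 4. Since 1.102 < 13.277, we do not reject H₀.

1.102; do not reject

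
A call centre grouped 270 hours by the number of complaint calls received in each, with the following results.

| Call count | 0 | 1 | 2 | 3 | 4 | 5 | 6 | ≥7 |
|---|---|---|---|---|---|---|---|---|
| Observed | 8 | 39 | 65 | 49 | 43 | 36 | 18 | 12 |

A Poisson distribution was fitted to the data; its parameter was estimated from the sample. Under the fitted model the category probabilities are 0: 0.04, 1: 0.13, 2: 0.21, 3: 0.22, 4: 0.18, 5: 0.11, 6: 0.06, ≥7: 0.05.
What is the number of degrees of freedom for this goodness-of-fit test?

There are k = 8 categories and 1 parameter estimated from the data, so df = 8 − 1 − 1 = 6.

6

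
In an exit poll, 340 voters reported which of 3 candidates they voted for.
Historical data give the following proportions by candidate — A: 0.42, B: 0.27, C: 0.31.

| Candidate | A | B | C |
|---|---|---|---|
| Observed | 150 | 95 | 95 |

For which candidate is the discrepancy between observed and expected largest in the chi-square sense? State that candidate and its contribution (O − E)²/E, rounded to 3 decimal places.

C, 1.026

Expected counts E_i = n·p_i: 340×0.42 = 142.8, 340×0.27 = 91.8, 340×0.31 = 105.4.
χ² = (150−142.8)²/142.8 + (95−91.8)²/91.8 + (95−105.4)²/105.4
   = 0.3630 + 0.1115 + 1.0262
The largest term is for C: 1.026.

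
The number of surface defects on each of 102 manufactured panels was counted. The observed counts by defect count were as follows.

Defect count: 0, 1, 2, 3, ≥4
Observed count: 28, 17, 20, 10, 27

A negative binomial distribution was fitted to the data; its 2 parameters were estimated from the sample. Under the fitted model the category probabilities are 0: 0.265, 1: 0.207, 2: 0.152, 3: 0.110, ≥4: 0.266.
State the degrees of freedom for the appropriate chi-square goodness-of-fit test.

2

There are k = 5 categories and 2 parameters estimated from the data, so df = 5 − 1 − 2 = 2.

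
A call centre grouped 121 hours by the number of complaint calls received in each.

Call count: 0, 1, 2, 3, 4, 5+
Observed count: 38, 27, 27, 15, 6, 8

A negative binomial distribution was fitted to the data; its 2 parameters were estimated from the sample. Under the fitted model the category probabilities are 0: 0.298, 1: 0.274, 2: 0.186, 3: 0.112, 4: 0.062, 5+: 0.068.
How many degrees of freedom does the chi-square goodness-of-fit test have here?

3

There are k = 6 categories and 2 parameters estimated from the data, so df = 6 − 1 − 2 = 3.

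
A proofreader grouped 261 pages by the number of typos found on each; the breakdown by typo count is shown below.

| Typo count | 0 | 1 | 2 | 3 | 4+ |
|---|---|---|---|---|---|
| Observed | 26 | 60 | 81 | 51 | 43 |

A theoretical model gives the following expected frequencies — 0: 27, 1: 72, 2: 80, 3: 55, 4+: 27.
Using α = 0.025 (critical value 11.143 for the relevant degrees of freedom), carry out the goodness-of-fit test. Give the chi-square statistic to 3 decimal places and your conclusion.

0: (26 − 27)²/27 = 1/27 = 0.0370
1: (60 − 72)²/72 = 144/72 = 2.0000
2: (81 − 80)²/80 = 1/80 = 0.0125
3: (51 − 55)²/55 = 16/55 = 0.2909
4+: (43 − 27)²/27 = 256/27 = 9.4815
Sum = 11.822
df = 4. Since 11.822 > 11.143, we reject H₀.

11.822; reject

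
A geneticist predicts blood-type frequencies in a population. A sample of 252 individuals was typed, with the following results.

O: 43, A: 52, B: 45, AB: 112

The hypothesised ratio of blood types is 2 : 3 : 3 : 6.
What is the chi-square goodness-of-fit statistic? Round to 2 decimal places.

3.08

Ratio total = 14. Expected counts: 252×2/14 = 36, 252×3/14 = 54, 252×3/14 = 54, 252×6/14 = 108.
cat         O        E   (O−E)²/E
O          43       36      1.361
A          52       54      0.074
B          45       54      1.500
AB        112      108      0.148
Sum = 3.08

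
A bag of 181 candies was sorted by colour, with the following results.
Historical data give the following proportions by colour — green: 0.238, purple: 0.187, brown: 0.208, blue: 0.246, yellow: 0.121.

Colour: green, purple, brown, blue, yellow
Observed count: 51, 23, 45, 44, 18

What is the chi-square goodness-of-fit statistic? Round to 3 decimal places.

7.070

Expected counts E_i = n·p_i: 181×0.238 = 43.078, 181×0.187 = 33.847, 181×0.208 = 37.648, 181×0.246 = 44.526, 181×0.121 = 21.901.
green: (51 − 43.078)²/43.078 = 62.758084/43.078 = 1.4568
purple: (23 − 33.847)²/33.847 = 117.657409/33.847 = 3.4762
brown: (45 − 37.648)²/37.648 = 54.051904/37.648 = 1.4357
blue: (44 − 44.526)²/44.526 = 0.276676/44.526 = 0.0062
yellow: (18 − 21.901)²/21.901 = 15.217801/21.901 = 0.6948
Sum = 7.070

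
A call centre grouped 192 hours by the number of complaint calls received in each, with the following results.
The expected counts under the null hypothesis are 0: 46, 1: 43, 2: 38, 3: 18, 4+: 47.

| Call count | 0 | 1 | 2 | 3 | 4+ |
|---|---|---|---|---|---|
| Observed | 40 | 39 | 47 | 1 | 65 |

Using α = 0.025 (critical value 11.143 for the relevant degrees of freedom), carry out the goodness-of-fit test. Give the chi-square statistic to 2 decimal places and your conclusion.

χ² = (40−46)²/46 + (39−43)²/43 + (47−38)²/38 + (1−18)²/18 + (65−47)²/47
   = 0.783 + 0.372 + 2.132 + 16.056 + 6.894
Sum = 26.24
df = 4. Since 26.24 > 11.143, we reject H₀.

26.24; reject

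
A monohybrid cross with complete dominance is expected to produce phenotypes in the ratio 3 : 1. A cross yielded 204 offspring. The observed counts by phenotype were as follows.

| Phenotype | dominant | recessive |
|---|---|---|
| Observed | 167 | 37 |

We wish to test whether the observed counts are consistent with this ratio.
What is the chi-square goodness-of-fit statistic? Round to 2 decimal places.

5.12

Ratio total = 4. Expected counts: 204×3/4 = 153, 204×1/4 = 51.
χ² = (167−153)²/153 + (37−51)²/51
   = 1.281 + 3.843
Sum = 5.12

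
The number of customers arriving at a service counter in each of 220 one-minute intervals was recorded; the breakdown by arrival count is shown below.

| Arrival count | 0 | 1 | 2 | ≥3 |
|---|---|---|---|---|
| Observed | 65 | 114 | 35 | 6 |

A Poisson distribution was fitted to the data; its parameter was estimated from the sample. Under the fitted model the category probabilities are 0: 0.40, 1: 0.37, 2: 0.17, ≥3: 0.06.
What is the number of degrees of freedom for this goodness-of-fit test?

2

There are k = 4 categories and 1 parameter estimated from the data, so df = 4 − 1 − 1 = 2.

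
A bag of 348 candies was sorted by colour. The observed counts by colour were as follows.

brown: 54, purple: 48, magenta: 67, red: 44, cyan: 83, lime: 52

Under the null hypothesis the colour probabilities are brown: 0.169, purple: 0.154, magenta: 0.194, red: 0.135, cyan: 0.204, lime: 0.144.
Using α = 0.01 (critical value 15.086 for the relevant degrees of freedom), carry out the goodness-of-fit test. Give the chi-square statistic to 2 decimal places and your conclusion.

3.27; do not reject

Expected counts E_i = n·p_i: 348×0.169 = 58.812, 348×0.154 = 53.592, 348×0.194 = 67.512, 348×0.135 = 46.98, 348×0.204 = 70.992, 348×0.144 = 50.112.
χ² = (54−58.812)²/58.812 + (48−53.592)²/53.592 + (67−67.512)²/67.512 + (44−46.98)²/46.98 + (83−70.992)²/70.992 + (52−50.112)²/50.112
   = 0.394 + 0.583 + 0.004 + 0.189 + 2.031 + 0.071
Sum = 3.27
df = 5. Since 3.27 < 15.086, we do not reject H₀.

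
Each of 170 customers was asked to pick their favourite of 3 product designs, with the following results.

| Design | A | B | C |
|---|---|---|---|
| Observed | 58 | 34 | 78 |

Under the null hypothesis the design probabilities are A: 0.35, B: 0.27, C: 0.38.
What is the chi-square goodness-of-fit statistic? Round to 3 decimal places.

5.903

Expected counts E_i = n·p_i: 170×0.35 = 59.5, 170×0.27 = 45.9, 170×0.38 = 64.6.
A: (58 − 59.5)²/59.5 = 2.25/59.5 = 0.0378
B: (34 − 45.9)²/45.9 = 141.61/45.9 = 3.0852
C: (78 − 64.6)²/64.6 = 179.56/64.6 = 2.7796
Sum = 5.903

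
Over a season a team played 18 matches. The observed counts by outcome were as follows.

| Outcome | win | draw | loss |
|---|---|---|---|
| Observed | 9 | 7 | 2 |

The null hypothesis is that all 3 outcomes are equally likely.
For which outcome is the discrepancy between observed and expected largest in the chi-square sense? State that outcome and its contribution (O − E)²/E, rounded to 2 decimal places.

Under H₀ each category has probability 1/3, so each expected count is 18/3 = 6.
χ² = (9−6)²/6 + (7−6)²/6 + (2−6)²/6
   = 1.500 + 0.167 + 2.667
The largest term is for loss: 2.67.

loss, 2.67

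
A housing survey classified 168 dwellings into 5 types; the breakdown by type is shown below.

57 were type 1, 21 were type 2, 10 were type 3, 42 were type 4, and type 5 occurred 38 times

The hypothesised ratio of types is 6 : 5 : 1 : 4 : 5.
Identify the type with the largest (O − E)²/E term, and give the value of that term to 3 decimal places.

Ratio total = 21. Expected counts: 168×6/21 = 48, 168×5/21 = 40, 168×1/21 = 8, 168×4/21 = 32, 168×5/21 = 40.
type 1: (57 − 48)²/48 = 81/48 = 1.6875
type 2: (21 − 40)²/40 = 361/40 = 9.0250
type 3: (10 − 8)²/8 = 4/8 = 0.5000
type 4: (42 − 32)²/32 = 100/32 = 3.1250
type 5: (38 − 40)²/40 = 4/40 = 0.1000
The largest term is for type 2: 9.025.

type 2, 9.025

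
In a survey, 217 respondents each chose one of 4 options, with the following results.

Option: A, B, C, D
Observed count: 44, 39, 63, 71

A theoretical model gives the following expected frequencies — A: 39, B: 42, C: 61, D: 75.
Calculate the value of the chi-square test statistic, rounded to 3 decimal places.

χ² = (44−39)²/39 + (39−42)²/42 + (63−61)²/61 + (71−75)²/75
   = 0.6410 + 0.2143 + 0.0656 + 0.2133
Sum = 1.134

1.134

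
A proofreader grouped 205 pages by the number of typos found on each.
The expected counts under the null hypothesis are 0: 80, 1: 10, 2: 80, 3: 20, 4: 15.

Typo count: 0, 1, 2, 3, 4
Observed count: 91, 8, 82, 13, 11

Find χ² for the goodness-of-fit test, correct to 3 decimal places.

0: (91 − 80)²/80 = 121/80 = 1.5125
1: (8 − 10)²/10 = 4/10 = 0.4000
2: (82 − 80)²/80 = 4/80 = 0.0500
3: (13 − 20)²/20 = 49/20 = 2.4500
4: (11 − 15)²/15 = 16/15 = 1.0667
Sum = 5.479

5.479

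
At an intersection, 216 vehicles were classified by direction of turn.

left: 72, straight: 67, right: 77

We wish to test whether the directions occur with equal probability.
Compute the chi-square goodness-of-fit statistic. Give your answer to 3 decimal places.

Under H₀ each category has probability 1/3, so each expected count is 216/3 = 72.
left: (72 − 72)²/72 = 0/72 = 0.0000
straight: (67 − 72)²/72 = 25/72 = 0.3472
right: (77 − 72)²/72 = 25/72 = 0.3472
Sum = 0.694

0.694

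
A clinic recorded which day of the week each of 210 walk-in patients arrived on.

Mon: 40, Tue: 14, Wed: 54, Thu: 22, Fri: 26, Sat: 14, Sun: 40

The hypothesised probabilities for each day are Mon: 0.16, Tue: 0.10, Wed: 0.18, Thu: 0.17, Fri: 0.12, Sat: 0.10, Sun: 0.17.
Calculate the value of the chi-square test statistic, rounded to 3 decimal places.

Expected counts E_i = n·p_i: 210×0.16 = 33.6, 210×0.10 = 21, 210×0.18 = 37.8, 210×0.17 = 35.7, 210×0.12 = 25.2, 210×0.10 = 21, 210×0.17 = 35.7.
Mon: (40 − 33.6)²/33.6 = 40.96/33.6 = 1.2190
Tue: (14 − 21)²/21 = 49/21 = 2.3333
Wed: (54 − 37.8)²/37.8 = 262.44/37.8 = 6.9429
Thu: (22 − 35.7)²/35.7 = 187.69/35.7 = 5.2574
Fri: (26 − 25.2)²/25.2 = 0.64/25.2 = 0.0254
Sat: (14 − 21)²/21 = 49/21 = 2.3333
Sun: (40 − 35.7)²/35.7 = 18.49/35.7 = 0.5179
Sum = 18.629

18.629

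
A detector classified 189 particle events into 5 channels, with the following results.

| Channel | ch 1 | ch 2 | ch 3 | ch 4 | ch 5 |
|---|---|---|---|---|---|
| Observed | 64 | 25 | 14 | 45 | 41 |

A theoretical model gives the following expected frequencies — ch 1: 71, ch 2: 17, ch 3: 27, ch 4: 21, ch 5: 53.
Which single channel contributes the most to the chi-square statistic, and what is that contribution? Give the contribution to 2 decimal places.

ch 1: (64 − 71)²/71 = 49/71 = 0.690
ch 2: (25 − 17)²/17 = 64/17 = 3.765
ch 3: (14 − 27)²/27 = 169/27 = 6.259
ch 4: (45 − 21)²/21 = 576/21 = 27.429
ch 5: (41 − 53)²/53 = 144/53 = 2.717
The largest term is for ch 4: 27.43.

ch 4, 27.43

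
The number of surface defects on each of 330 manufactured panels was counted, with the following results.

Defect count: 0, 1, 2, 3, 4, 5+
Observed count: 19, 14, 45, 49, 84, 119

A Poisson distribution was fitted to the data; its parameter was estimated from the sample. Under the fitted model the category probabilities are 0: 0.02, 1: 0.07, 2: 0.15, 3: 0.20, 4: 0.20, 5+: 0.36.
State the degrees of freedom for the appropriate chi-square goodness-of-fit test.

4

There are k = 6 categories and 1 parameter estimated from the data, so df = 6 − 1 − 1 = 4.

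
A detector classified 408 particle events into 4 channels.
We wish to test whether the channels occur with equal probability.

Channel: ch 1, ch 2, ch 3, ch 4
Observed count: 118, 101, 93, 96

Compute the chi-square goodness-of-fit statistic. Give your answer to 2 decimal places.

Expected count for each of the 4 categories: 408/4 = 102.
ch 1: (118 − 102)²/102 = 256/102 = 2.510
ch 2: (101 − 102)²/102 = 1/102 = 0.010
ch 3: (93 − 102)²/102 = 81/102 = 0.794
ch 4: (96 − 102)²/102 = 36/102 = 0.353
Sum = 3.67

3.67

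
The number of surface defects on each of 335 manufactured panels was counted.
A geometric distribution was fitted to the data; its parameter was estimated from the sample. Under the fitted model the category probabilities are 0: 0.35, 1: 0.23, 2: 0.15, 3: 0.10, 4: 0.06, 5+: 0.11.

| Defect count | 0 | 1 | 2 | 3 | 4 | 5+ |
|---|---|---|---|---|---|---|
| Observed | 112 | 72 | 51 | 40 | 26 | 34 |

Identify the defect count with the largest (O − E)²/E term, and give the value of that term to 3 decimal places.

Expected counts E_i = n·p_i: 335×0.35 = 117.25, 335×0.23 = 77.05, 335×0.15 = 50.25, 335×0.10 = 33.5, 335×0.06 = 20.1, 335×0.11 = 36.85.
cat         O        E   (O−E)²/E
0         112   117.25     0.2351
1          72    77.05     0.3310
2          51    50.25     0.0112
3          40     33.5     1.2612
4          26     20.1     1.7318
5+         34    36.85     0.2204
The largest term is for 4: 1.732.

4, 1.732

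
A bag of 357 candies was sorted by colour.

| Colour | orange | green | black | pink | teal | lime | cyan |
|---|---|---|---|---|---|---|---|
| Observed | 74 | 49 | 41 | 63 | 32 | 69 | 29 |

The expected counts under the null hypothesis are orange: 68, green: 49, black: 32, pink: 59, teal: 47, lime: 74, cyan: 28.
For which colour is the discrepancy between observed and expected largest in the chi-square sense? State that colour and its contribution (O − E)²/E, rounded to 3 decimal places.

teal, 4.787

cat         O        E   (O−E)²/E
orange     74       68     0.5294
green      49       49     0.0000
black      41       32     2.5313
pink       63       59     0.2712
teal       32       47     4.7872
lime       69       74     0.3378
cyan       29       28     0.0357
The largest term is for teal: 4.787.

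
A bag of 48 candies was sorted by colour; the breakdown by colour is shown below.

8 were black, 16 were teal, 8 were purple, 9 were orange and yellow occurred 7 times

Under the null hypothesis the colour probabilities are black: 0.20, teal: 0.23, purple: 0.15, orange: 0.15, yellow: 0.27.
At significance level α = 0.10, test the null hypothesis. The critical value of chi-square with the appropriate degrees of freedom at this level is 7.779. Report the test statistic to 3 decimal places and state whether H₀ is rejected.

Expected counts E_i = n·p_i: 48×0.20 = 9.6, 48×0.23 = 11.04, 48×0.15 = 7.2, 48×0.15 = 7.2, 48×0.27 = 12.96.
cat         O        E   (O−E)²/E
black       8      9.6     0.2667
teal       16    11.04     2.2284
purple      8      7.2     0.0889
orange      9      7.2     0.4500
yellow      7    12.96     2.7409
Sum = 5.775
df = 4. Since 5.775 < 7.779, we do not reject H₀.

5.775; do not reject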